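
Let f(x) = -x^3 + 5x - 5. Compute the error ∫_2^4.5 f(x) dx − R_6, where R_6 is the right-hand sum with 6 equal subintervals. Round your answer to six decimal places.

Exact integral: ∫_2^4.5 f(x) dx = -70.390625.
R_6 ≈ -85.80946181.
Error ≈ -70.390625 − (-85.80946181) ≈ 15.418837.

15.418837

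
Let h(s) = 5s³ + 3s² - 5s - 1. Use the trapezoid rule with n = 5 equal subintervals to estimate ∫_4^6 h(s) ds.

Δs = (6 − 4)/5 = 0.4.
h(4) = 347, h(4.4) = 461, h(4.8) = 597.08, h(5.2) = 757.16, h(5.6) = 943.16, h(6) = 1157.
T_5 = (Δs/2)·[h(s_0) + 2h(s_1) + ... + 2h(s_{4}) + h(s_5)].
Sum = 1404.16.

1404.16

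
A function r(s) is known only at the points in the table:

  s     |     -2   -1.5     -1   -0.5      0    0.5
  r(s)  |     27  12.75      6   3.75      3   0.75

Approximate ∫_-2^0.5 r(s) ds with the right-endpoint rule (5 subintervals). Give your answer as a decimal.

13.125

Δs = 0.5.
Sum = 0.5·[12.75 + 6 + 3.75 + 3 + 0.75] = 13.125.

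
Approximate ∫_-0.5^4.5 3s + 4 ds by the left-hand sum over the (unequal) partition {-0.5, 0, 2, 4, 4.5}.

37.25

Subinterval widths: 0.5, 2, 2, 0.5.
Left endpoints: -0.5, 0, 2, 4.
f(-0.5) = 2.5, f(0) = 4, f(2) = 10, f(4) = 16.
Sum = Σ Δs_i · f(s_i).
Sum = 37.25.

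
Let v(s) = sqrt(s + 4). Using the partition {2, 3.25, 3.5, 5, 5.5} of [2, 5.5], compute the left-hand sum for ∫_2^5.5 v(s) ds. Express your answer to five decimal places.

9.34293

Subinterval widths: 1.25, 0.25, 1.5, 0.5.
Left endpoints: 2, 3.25, 3.5, 5.
v(2) ≈ 2.44949, v(3.25) ≈ 2.69258, v(3.5) ≈ 2.73861, v(5) ≈ 3.00000.
Sum = Σ Δs_i · v(s_i).
Sum ≈ 9.34293.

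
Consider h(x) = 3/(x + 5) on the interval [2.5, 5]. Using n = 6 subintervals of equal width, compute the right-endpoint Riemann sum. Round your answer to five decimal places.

0.84255

Δx = (5 − 2.5)/6 = 5/12.
Right endpoints: 35/12, 10/3, 3.75, 25/6, 55/12, 5.
h(35/12) = 36/95, h(10/3) = 0.36, h(3.75) = 12/35, h(25/6) = 18/55, h(55/12) = 36/115, h(5) = 0.3.
Sum = Δx · [h(35/12) + h(10/3) + h(3.75) + ...].
Sum ≈ 0.84255.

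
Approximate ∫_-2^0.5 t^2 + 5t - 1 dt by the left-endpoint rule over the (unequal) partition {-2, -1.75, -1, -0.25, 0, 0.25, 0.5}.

Subinterval widths: 0.25, 0.75, 0.75, 0.25, 0.25, 0.25.
Left endpoints: -2, -1.75, -1, -0.25, 0, 0.25.
f(-2) = -7, f(-1.75) = -6.6875, f(-1) = -5, f(-0.25) = -2.1875, f(0) = -1, f(0.25) = 0.3125.
Sum = Σ Δt_i · f(t_i).
Sum = -11.234375.

-11.234375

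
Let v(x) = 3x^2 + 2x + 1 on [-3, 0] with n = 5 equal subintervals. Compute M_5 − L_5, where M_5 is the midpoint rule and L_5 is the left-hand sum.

M_5 = 20.73.
L_5 = 27.84.
M_5 − L_5 = -7.11.

-7.11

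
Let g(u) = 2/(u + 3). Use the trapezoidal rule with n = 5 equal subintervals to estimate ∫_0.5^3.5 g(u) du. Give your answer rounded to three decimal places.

1.242

Δu = (3.5 − 0.5)/5 = 0.6.
g(0.5) = 4/7, g(1.1) = 20/41, g(1.7) = 20/47, g(2.3) = 20/53, g(2.9) = 20/59, g(3.5) = 4/13.
T_5 = (Δu/2)·[g(u_0) + 2g(u_1) + ... + 2g(u_{4}) + g(u_5)].
Sum ≈ 1.242.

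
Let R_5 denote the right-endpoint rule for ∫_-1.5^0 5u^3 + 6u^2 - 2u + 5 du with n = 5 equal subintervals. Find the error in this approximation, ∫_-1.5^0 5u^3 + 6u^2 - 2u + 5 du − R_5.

0.061875

Exact integral: ∫_-1.5^0 f(u) du = 10.171875.
R_5 = 10.11.
Error = 10.171875 − 10.11 = 0.061875.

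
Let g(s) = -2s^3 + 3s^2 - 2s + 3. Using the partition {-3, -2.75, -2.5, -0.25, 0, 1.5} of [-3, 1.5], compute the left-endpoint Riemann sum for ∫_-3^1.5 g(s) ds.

176.625

Subinterval widths: 0.25, 0.25, 2.25, 0.25, 1.5.
Left endpoints: -3, -2.75, -2.5, -0.25, 0.
g(-3) = 90, g(-2.75) = 72.78125, g(-2.5) = 58, g(-0.25) = 3.71875, g(0) = 3.
Sum = Σ Δs_i · g(s_i).
Sum = 176.625.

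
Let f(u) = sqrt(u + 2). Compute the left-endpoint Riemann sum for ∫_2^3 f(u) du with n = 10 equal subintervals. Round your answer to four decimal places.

Δu = (3 − 2)/10 = 0.1.
Left endpoints: 2, 2.1, 2.2, 2.3, 2.4, 2.5, 2.6, 2.7, 2.8, 2.9.
f(2) ≈ 2.0000, f(2.1) ≈ 2.0248, f(2.2) ≈ 2.0494, f(2.3) ≈ 2.0736, f(2.4) ≈ 2.0976, f(2.5) ≈ 2.1213, f(2.6) ≈ 2.1448, f(2.7) ≈ 2.1679, f(2.8) ≈ 2.1909, f(2.9) ≈ 2.2136.
Sum = Δu · [f(2) + f(2.1) + f(2.2) + ...].
Sum ≈ 2.1084.

2.1084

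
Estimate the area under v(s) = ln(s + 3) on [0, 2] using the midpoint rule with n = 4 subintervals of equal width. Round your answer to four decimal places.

2.7527

Δs = (2 − 0)/4 = 0.5.
Midpoints: 0.25, 0.75, 1.25, 1.75.
v(0.25) ≈ 1.1787, v(0.75) ≈ 1.3218, v(1.25) ≈ 1.4469, v(1.75) ≈ 1.5581.
Sum = Δs · [v(0.25) + v(0.75) + v(1.25) + v(1.75)].
Sum ≈ 2.7527.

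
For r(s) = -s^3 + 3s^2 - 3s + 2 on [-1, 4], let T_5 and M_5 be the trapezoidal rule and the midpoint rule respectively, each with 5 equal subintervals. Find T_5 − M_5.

-1.875

T_5 = -12.5.
M_5 = -10.625.
T_5 − M_5 = -1.875.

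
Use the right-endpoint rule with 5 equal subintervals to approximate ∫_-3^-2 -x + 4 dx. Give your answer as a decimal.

6.4

Δx = (-2 − (-3))/5 = 0.2.
Right endpoints: -2.8, -2.6, -2.4, -2.2, -2.
f(-2.8) = 6.8, f(-2.6) = 6.6, f(-2.4) = 6.4, f(-2.2) = 6.2, f(-2) = 6.
Sum = Δx · [f(-2.8) + f(-2.6) + f(-2.4) + f(-2.2) + f(-2)].
Sum = 6.4.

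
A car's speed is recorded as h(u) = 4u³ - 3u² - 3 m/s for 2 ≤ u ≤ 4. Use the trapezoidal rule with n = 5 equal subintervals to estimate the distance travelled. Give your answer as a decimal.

179.76

Δu = (4 − 2)/5 = 0.4.
h(2) = 17, h(2.4) = 35.016, h(2.8) = 61.288, h(3.2) = 97.352, h(3.6) = 144.744, h(4) = 205.
T_5 = (Δu/2)·[h(u_0) + 2h(u_1) + ... + 2h(u_{4}) + h(u_5)].
Sum = 179.76.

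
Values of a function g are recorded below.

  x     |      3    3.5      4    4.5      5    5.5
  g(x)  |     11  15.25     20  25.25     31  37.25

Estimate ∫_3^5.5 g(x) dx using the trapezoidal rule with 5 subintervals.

57.8125

Δx = 0.5.
T_5 = (0.5/2)·[11 + 2·15.25 + 2·20 + 2·25.25 + 2·31 + 37.25] = 57.8125.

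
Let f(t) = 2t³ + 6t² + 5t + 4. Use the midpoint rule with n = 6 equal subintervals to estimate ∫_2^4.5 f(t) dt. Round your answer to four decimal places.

412.9839

Δt = (4.5 − 2)/6 = 5/12.
Midpoints: 53/24, 2.625, 73/24, 83/24, 3.875, 103/24.
f(53/24) = 455093/6912, f(2.625) = 94.64453125, f(73/24) = 905473/6912, f(83/24) = 1214963/6912, f(3.875) = 229.83984375, f(103/24) = 2032543/6912.
Sum = Δt · [f(53/24) + f(2.625) + f(73/24) + ...].
Sum ≈ 412.9839.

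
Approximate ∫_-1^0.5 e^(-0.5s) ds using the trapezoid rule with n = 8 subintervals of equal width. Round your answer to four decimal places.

Δs = (0.5 − (-1))/8 = 0.1875.
f(-1) ≈ 1.6487, f(-0.8125) ≈ 1.5012, f(-0.625) ≈ 1.3668, f(-0.4375) ≈ 1.2445, f(-0.25) ≈ 1.1331, f(-0.0625) ≈ 1.0317, f(0.125) ≈ 0.9394, f(0.3125) ≈ 0.8553, f(0.5) ≈ 0.7788.
T_8 = (Δs/2)·[f(s_0) + 2f(s_1) + ... + 2f(s_{7}) + f(s_8)].
Sum ≈ 1.7411.

1.7411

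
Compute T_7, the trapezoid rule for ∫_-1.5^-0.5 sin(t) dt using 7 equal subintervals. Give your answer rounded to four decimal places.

Δt = (-0.5 − (-1.5))/7 = 1/7.
f(-1.5) ≈ -0.9975, f(-19/14) ≈ -0.9773, f(-17/14) ≈ -0.9371, f(-15/14) ≈ -0.8779, f(-13/14) ≈ -0.8008, f(-11/14) ≈ -0.7073, f(-9/14) ≈ -0.5995, f(-0.5) ≈ -0.4794.
T_7 = (Δt/2)·[f(t_0) + 2f(t_1) + ... + 2f(t_{6}) + f(t_7)].
Sum ≈ -0.8055.

-0.8055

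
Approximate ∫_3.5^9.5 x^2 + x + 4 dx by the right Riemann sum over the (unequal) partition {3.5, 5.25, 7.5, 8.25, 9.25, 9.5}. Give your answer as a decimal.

Subinterval widths: 1.75, 2.25, 0.75, 1, 0.25.
Right endpoints: 5.25, 7.5, 8.25, 9.25, 9.5.
f(5.25) = 36.8125, f(7.5) = 67.75, f(8.25) = 80.3125, f(9.25) = 98.8125, f(9.5) = 103.75.
Sum = Σ Δx_i · f(x_i).
Sum = 401.84375.

401.84375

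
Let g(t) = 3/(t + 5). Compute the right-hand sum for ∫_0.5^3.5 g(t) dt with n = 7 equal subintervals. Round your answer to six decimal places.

1.265583

Δt = (3.5 − 0.5)/7 = 3/7.
Right endpoints: 13/14, 19/14, 25/14, 31/14, 37/14, 43/14, 3.5.
g(13/14) = 42/83, g(19/14) = 42/89, g(25/14) = 42/95, g(31/14) = 42/101, g(37/14) = 42/107, g(43/14) = 42/113, g(3.5) = 6/17.
Sum = Δt · [g(13/14) + g(19/14) + g(25/14) + ...].
Sum ≈ 1.265583.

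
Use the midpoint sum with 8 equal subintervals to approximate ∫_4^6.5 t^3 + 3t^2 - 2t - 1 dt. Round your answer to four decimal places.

Δt = (6.5 − 4)/8 = 0.3125.
Midpoints: 4.15625, 4.46875, 4.78125, 5.09375, 5.40625, 5.71875, 6.03125, 6.34375.
f(4.15625) = 3745629/32768, f(4.46875) = 4561679/32768, f(4.78125) = 5482729/32768, f(5.09375) = 6514779/32768, f(5.40625) = 7663829/32768, f(5.71875) = 8935879/32768, f(6.03125) = 10336929/32768, f(6.34375) = 11872979/32768.
Sum = Δt · [f(4.15625) + f(4.46875) + f(4.78125) + ...].
Sum ≈ 563.7592.

563.7592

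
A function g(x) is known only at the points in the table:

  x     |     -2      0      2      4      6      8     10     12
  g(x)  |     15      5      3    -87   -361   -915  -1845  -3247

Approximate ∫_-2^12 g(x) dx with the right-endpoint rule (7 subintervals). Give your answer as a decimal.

Δx = 2.
Sum = 2·[5 + 3 + (-87) + (-361) + (-915) + (-1845) + (-3247)] = -12894.

-12894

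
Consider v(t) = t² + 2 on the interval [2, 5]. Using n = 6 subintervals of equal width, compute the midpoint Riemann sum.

44.9375

Δt = (5 − 2)/6 = 0.5.
Midpoints: 2.25, 2.75, 3.25, 3.75, 4.25, 4.75.
v(2.25) = 7.0625, v(2.75) = 9.5625, v(3.25) = 12.5625, v(3.75) = 16.0625, v(4.25) = 20.0625, v(4.75) = 24.5625.
Sum = Δt · [v(2.25) + v(2.75) + v(3.25) + ...].
Sum = 44.9375.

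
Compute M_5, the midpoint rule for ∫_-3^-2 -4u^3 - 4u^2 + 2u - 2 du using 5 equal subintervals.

32.58

Δu = (-2 − (-3))/5 = 0.2.
Midpoints: -2.9, -2.7, -2.5, -2.3, -2.1.
f(-2.9) = 56.116, f(-2.7) = 42.172, f(-2.5) = 30.5, f(-2.3) = 20.908, f(-2.1) = 13.204.
Sum = Δu · [f(-2.9) + f(-2.7) + f(-2.5) + f(-2.3) + f(-2.1)].
Sum = 32.58.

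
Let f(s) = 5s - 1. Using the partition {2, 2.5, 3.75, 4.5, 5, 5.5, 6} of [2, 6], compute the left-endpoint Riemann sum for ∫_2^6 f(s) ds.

68.1875

Subinterval widths: 0.5, 1.25, 0.75, 0.5, 0.5, 0.5.
Left endpoints: 2, 2.5, 3.75, 4.5, 5, 5.5.
f(2) = 9, f(2.5) = 11.5, f(3.75) = 17.75, f(4.5) = 21.5, f(5) = 24, f(5.5) = 26.5.
Sum = Σ Δs_i · f(s_i).
Sum = 68.1875.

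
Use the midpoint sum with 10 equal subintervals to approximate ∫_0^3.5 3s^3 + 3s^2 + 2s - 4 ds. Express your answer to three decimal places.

Δs = (3.5 − 0)/10 = 0.35.
Midpoints: 0.175, 0.525, 0.875, 1.225, 1.575, 1.925, 2.275, 2.625, 2.975, 3.325.
f(0.175) = -226691/64000, f(0.525) = -108097/64000, f(0.875) = 1053/512, f(1.225) = 541867/64000, f(1.575) = 1172021/64000, f(1.925) = 2071479/64000, f(2.275) = 3289633/64000, f(2.625) = 39007/512, f(2.975) = 6879597/64000, f(3.325) = 9350191/64000.
Sum = Δs · [f(0.175) + f(0.525) + f(0.875) + ...].
Sum ≈ 153.002.

153.002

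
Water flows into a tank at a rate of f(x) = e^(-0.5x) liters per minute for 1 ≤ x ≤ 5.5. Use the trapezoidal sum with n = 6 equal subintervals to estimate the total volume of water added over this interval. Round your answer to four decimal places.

1.0979

Δx = (5.5 − 1)/6 = 0.75.
f(1) ≈ 0.6065, f(1.75) ≈ 0.4169, f(2.5) ≈ 0.2865, f(3.25) ≈ 0.1969, f(4) ≈ 0.1353, f(4.75) ≈ 0.0930, f(5.5) ≈ 0.0639.
T_6 = (Δx/2)·[f(x_0) + 2f(x_1) + ... + 2f(x_{5}) + f(x_6)].
Sum ≈ 1.0979.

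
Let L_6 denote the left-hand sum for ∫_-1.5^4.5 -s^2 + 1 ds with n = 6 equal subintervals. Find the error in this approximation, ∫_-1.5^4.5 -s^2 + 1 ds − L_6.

-8

Exact integral: ∫_-1.5^4.5 f(s) ds = -25.5.
L_6 = -17.5.
Error = -25.5 − (-17.5) = -8.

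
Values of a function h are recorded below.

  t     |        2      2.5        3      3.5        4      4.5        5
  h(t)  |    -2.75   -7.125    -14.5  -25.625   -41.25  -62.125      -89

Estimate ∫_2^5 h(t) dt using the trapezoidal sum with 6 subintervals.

-98.25

Δt = 0.5.
T_6 = (0.5/2)·[(-2.75) + 2·(-7.125) + 2·(-14.5) + 2·(-25.625) + 2·(-41.25) + 2·(-62.125) + (-89)] = -98.25.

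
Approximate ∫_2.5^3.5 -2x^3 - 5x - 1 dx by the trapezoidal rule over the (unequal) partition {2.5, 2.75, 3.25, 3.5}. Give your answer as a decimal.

-71.96875

Subinterval widths: 0.25, 0.5, 0.25.
f(2.5) = -44.75, f(2.75) = -56.34375, f(3.25) = -85.90625, f(3.5) = -104.25.
On each subinterval the trapezoid contributes (Δx_i/2)·[f(x_{i-1}) + f(x_i)].
Sum = -71.96875.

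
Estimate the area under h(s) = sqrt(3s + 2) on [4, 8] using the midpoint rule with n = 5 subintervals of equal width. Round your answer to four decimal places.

17.8231

Δs = (8 − 4)/5 = 0.8.
Midpoints: 4.4, 5.2, 6, 6.8, 7.6.
h(4.4) ≈ 3.8987, h(5.2) ≈ 4.1952, h(6) ≈ 4.4721, h(6.8) ≈ 4.7329, h(7.6) ≈ 4.9800.
Sum = Δs · [h(4.4) + h(5.2) + h(6) + h(6.8) + h(7.6)].
Sum ≈ 17.8231.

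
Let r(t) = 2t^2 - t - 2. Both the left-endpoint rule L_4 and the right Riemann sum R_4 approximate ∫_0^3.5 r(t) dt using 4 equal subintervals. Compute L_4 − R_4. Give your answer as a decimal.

-18.375

L_4 = 7.1640625.
R_4 = 25.5390625.
L_4 − R_4 = -18.375.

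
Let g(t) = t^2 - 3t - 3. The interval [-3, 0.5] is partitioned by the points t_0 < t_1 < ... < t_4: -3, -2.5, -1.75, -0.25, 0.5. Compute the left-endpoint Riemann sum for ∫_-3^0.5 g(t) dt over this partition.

21.890625

Subinterval widths: 0.5, 0.75, 1.5, 0.75.
Left endpoints: -3, -2.5, -1.75, -0.25.
g(-3) = 15, g(-2.5) = 10.75, g(-1.75) = 5.3125, g(-0.25) = -2.1875.
Sum = Σ Δt_i · g(t_i).
Sum = 21.890625.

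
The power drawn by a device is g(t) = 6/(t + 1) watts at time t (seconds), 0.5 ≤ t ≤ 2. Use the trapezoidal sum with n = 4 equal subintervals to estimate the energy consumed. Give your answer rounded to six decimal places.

4.182143

Δt = (2 − 0.5)/4 = 0.375.
g(0.5) = 4, g(0.875) = 3.2, g(1.25) = 8/3, g(1.625) = 16/7, g(2) = 2.
T_4 = (Δt/2)·[g(t_0) + 2g(t_1) + 2g(t_2) + 2g(t_3) + g(t_4)].
Sum ≈ 4.182143.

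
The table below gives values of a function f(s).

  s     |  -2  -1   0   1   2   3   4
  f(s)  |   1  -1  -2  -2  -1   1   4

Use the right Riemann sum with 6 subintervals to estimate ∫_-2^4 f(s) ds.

-1

Δs = 1.
Sum = 1·[(-1) + (-2) + (-2) + (-1) + 1 + 4] = -1.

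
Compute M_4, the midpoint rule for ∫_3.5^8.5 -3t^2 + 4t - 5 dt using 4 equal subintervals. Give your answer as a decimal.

Δt = (8.5 − 3.5)/4 = 1.25.
Midpoints: 4.125, 5.375, 6.625, 7.875.
f(4.125) = -39.546875, f(5.375) = -70.171875, f(6.625) = -110.171875, f(7.875) = -159.546875.
Sum = Δt · [f(4.125) + f(5.375) + f(6.625) + f(7.875)].
Sum = -474.296875.

-474.296875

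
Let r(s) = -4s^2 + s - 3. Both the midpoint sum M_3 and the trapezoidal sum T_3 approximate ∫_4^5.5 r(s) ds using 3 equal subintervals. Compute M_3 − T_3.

0.375

M_3 = -133.75.
T_3 = -134.125.
M_3 − T_3 = 0.375.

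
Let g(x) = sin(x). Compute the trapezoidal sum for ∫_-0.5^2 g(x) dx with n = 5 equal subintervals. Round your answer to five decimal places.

Δx = (2 − (-0.5))/5 = 0.5.
g(-0.5) ≈ -0.47943, g(0) ≈ 0.00000, g(0.5) ≈ 0.47943, g(1) ≈ 0.84147, g(1.5) ≈ 0.99749, g(2) ≈ 0.90930.
T_5 = (Δx/2)·[g(x_0) + 2g(x_1) + ... + 2g(x_{4}) + g(x_5)].
Sum ≈ 1.26666.

1.26666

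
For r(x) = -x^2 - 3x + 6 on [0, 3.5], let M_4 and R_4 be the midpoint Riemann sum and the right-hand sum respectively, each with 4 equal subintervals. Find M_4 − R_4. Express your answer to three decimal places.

M_4 ≈ -11.44336.
R_4 = -22.06640625.
M_4 − R_4 ≈ 10.623.

10.623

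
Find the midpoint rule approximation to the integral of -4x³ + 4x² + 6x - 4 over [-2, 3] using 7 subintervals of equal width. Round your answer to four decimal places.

-22.9082

Δx = (3 − (-2))/7 = 5/7.
Midpoints: -23/14, -13/14, -3/14, 0.5, 17/14, 27/14, 37/14.
f(-23/14) = 10067/686, f(-13/14) = -2003/686, f(-3/14) = -3473/686, f(0.5) = -0.5, f(17/14) = 1387/686, f(27/14) = -4283/686, f(37/14) = -23353/686.
Sum = Δx · [f(-23/14) + f(-13/14) + f(-3/14) + ...].
Sum ≈ -22.9082.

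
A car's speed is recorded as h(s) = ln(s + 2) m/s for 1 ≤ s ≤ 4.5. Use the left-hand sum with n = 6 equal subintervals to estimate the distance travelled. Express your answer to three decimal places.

Δs = (4.5 − 1)/6 = 7/12.
Left endpoints: 1, 19/12, 13/6, 2.75, 10/3, 47/12.
h(1) ≈ 1.099, h(19/12) ≈ 1.276, h(13/6) ≈ 1.427, h(2.75) ≈ 1.558, h(10/3) ≈ 1.674, h(47/12) ≈ 1.778.
Sum = Δs · [h(1) + h(19/12) + h(13/6) + ...].
Sum ≈ 5.140.

5.140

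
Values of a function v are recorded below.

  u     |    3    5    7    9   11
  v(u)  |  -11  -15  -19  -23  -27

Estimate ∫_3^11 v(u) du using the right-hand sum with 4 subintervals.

-168

Δu = 2.
Sum = 2·[(-15) + (-19) + (-23) + (-27)] = -168.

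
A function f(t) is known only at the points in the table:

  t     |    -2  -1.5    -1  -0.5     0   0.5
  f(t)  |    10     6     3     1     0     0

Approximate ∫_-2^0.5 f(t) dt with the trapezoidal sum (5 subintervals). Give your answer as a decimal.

7.5

Δt = 0.5.
T_5 = (0.5/2)·[10 + 2·6 + 2·3 + 2·1 + 2·0 + 0] = 7.5.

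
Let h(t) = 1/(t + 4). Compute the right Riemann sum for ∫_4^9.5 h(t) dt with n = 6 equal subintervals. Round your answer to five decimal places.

Δt = (9.5 − 4)/6 = 11/12.
Right endpoints: 59/12, 35/6, 6.75, 23/3, 103/12, 9.5.
h(59/12) = 12/107, h(35/6) = 6/59, h(6.75) = 4/43, h(23/3) = 3/35, h(103/12) = 12/151, h(9.5) = 2/27.
Sum = Δt · [h(59/12) + h(35/6) + h(6.75) + ...].
Sum ≈ 0.50062.

0.50062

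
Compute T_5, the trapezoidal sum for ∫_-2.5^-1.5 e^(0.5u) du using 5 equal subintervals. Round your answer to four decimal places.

Δu = (-1.5 − (-2.5))/5 = 0.2.
f(-2.5) ≈ 0.2865, f(-2.3) ≈ 0.3166, f(-2.1) ≈ 0.3499, f(-1.9) ≈ 0.3867, f(-1.7) ≈ 0.4274, f(-1.5) ≈ 0.4724.
T_5 = (Δu/2)·[f(u_0) + 2f(u_1) + ... + 2f(u_{4}) + f(u_5)].
Sum ≈ 0.3720.

0.3720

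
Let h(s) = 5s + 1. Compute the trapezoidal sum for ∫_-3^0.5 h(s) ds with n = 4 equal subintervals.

-18.375

Δs = (0.5 − (-3))/4 = 0.875.
h(-3) = -14, h(-2.125) = -9.625, h(-1.25) = -5.25, h(-0.375) = -0.875, h(0.5) = 3.5.
T_4 = (Δs/2)·[h(s_0) + 2h(s_1) + 2h(s_2) + 2h(s_3) + h(s_4)].
Sum = -18.375.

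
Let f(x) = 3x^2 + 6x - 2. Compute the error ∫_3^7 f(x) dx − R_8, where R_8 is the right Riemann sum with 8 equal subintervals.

-36.5

Exact integral: ∫_3^7 f(x) dx = 428.
R_8 = 464.5.
Error = 428 − 464.5 = -36.5.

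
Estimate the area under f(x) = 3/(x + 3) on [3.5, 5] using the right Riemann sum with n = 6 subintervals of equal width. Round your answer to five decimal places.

0.61223

Δx = (5 − 3.5)/6 = 0.25.
Right endpoints: 3.75, 4, 4.25, 4.5, 4.75, 5.
f(3.75) = 4/9, f(4) = 3/7, f(4.25) = 12/29, f(4.5) = 0.4, f(4.75) = 12/31, f(5) = 0.375.
Sum = Δx · [f(3.75) + f(4) + f(4.25) + ...].
Sum ≈ 0.61223.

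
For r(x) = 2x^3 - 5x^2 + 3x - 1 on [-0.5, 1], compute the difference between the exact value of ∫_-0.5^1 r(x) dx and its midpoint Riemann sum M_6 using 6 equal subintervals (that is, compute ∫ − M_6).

Exact integral: ∫_-0.5^1 r(x) dx = -1.78125.
M_6 = -1.75390625.
Error = -1.78125 − (-1.75390625) = -0.02734375.

-0.02734375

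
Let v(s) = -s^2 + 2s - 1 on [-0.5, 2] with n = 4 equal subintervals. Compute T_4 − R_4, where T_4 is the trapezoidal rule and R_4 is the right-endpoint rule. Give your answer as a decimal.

-0.390625

T_4 = -1.62109375.
R_4 = -1.23046875.
T_4 − R_4 = -0.390625.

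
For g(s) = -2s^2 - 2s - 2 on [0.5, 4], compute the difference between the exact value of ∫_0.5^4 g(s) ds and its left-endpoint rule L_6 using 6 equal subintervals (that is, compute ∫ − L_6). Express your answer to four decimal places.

-10.8322

Exact integral: ∫_0.5^4 g(s) ds ≈ -65.333333.
L_6 ≈ -54.501157.
Error ≈ -65.333333 − (-54.501157) ≈ -10.8322.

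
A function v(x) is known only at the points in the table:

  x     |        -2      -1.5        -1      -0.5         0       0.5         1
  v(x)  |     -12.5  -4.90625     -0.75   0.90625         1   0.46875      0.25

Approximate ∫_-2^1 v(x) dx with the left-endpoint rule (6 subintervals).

Δx = 0.5.
Sum = 0.5·[(-12.5) + (-4.90625) + (-0.75) + 0.90625 + 1 + 0.46875] = -7.890625.

-7.890625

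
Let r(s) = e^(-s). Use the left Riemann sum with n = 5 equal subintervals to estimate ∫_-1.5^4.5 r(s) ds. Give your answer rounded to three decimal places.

Δs = (4.5 − (-1.5))/5 = 1.2.
Left endpoints: -1.5, -0.3, 0.9, 2.1, 3.3.
r(-1.5) ≈ 4.482, r(-0.3) ≈ 1.350, r(0.9) ≈ 0.407, r(2.1) ≈ 0.122, r(3.3) ≈ 0.037.
Sum = Δs · [r(-1.5) + r(-0.3) + r(0.9) + r(2.1) + r(3.3)].
Sum ≈ 7.677.

7.677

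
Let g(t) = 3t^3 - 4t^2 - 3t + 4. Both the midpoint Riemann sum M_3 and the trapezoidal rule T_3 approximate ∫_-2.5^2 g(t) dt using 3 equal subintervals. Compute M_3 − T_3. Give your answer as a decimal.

M_3 = -22.1484375.
T_3 = -37.96875.
M_3 − T_3 = 15.8203125.

15.8203125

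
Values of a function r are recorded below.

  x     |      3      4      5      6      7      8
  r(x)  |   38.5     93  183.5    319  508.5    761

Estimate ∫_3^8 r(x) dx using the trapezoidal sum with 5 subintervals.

Δx = 1.
T_5 = (1/2)·[38.5 + 2·93 + 2·183.5 + 2·319 + 2·508.5 + 761] = 1503.75.

1503.75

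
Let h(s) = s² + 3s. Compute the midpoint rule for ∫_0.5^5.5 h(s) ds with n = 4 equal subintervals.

Δs = (5.5 − 0.5)/4 = 1.25.
Midpoints: 1.125, 2.375, 3.625, 4.875.
h(1.125) = 4.640625, h(2.375) = 12.765625, h(3.625) = 24.015625, h(4.875) = 38.390625.
Sum = Δs · [h(1.125) + h(2.375) + h(3.625) + h(4.875)].
Sum = 99.765625.

99.765625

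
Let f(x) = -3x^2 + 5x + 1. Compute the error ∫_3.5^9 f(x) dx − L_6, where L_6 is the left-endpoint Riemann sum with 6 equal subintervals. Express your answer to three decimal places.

-79.616

Exact integral: ∫_3.5^9 f(x) dx = -508.75.
L_6 ≈ -429.13368.
Error ≈ -508.75 − (-429.13368) ≈ -79.616.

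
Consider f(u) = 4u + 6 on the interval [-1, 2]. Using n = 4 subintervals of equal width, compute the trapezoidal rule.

Δu = (2 − (-1))/4 = 0.75.
f(-1) = 2, f(-0.25) = 5, f(0.5) = 8, f(1.25) = 11, f(2) = 14.
T_4 = (Δu/2)·[f(u_0) + 2f(u_1) + 2f(u_2) + 2f(u_3) + f(u_4)].
Sum = 24.

24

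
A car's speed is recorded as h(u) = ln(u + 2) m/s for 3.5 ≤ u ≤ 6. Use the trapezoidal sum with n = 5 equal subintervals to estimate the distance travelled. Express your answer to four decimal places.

4.7582

Δu = (6 − 3.5)/5 = 0.5.
h(3.5) ≈ 1.7047, h(4) ≈ 1.7918, h(4.5) ≈ 1.8718, h(5) ≈ 1.9459, h(5.5) ≈ 2.0149, h(6) ≈ 2.0794.
T_5 = (Δu/2)·[h(u_0) + 2h(u_1) + ... + 2h(u_{4}) + h(u_5)].
Sum ≈ 4.7582.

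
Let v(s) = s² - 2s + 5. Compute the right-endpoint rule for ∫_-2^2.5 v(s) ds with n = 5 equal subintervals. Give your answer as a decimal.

25.695

Δs = (2.5 − (-2))/5 = 0.9.
Right endpoints: -1.1, -0.2, 0.7, 1.6, 2.5.
v(-1.1) = 8.41, v(-0.2) = 5.44, v(0.7) = 4.09, v(1.6) = 4.36, v(2.5) = 6.25.
Sum = Δs · [v(-1.1) + v(-0.2) + v(0.7) + v(1.6) + v(2.5)].
Sum = 25.695.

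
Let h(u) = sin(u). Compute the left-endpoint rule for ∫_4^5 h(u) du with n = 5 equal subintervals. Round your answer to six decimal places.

Δu = (5 − 4)/5 = 0.2.
Left endpoints: 4, 4.2, 4.4, 4.6, 4.8.
h(4) ≈ -0.756802, h(4.2) ≈ -0.871576, h(4.4) ≈ -0.951602, h(4.6) ≈ -0.993691, h(4.8) ≈ -0.996165.
Sum = Δu · [h(4) + h(4.2) + h(4.4) + h(4.6) + h(4.8)].
Sum ≈ -0.913967.

-0.913967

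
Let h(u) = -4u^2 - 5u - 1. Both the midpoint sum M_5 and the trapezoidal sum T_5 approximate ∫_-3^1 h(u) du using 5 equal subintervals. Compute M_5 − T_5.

2.56

M_5 = -20.48.
T_5 = -23.04.
M_5 − T_5 = 2.56.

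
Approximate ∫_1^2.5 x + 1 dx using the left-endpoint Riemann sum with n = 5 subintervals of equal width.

Δx = (2.5 − 1)/5 = 0.3.
Left endpoints: 1, 1.3, 1.6, 1.9, 2.2.
f(1) = 2, f(1.3) = 2.3, f(1.6) = 2.6, f(1.9) = 2.9, f(2.2) = 3.2.
Sum = Δx · [f(1) + f(1.3) + f(1.6) + f(1.9) + f(2.2)].
Sum = 3.9.

3.9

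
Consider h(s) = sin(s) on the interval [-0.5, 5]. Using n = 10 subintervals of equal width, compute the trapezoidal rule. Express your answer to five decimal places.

0.57887

Δs = (5 − (-0.5))/10 = 0.55.
h(-0.5) ≈ -0.47943, h(0.05) ≈ 0.04998, h(0.6) ≈ 0.56464, h(1.15) ≈ 0.91276, h(1.7) ≈ 0.99166, h(2.25) ≈ 0.77807, h(2.8) ≈ 0.33499, h(3.35) ≈ -0.20690, h(3.9) ≈ -0.68777, h(4.45) ≈ -0.96577, h(5) ≈ -0.95892.
T_10 = (Δs/2)·[h(s_0) + 2h(s_1) + ... + 2h(s_{9}) + h(s_10)].
Sum ≈ 0.57887.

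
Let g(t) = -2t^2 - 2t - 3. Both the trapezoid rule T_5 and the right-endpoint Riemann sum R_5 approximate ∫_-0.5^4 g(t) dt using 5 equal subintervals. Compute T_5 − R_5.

T_5 = -73.215.
R_5 = -91.44.
T_5 − R_5 = 18.225.

18.225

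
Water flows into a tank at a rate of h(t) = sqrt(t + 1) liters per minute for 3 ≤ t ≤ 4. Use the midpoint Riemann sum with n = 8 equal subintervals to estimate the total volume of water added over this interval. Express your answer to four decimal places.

Δt = (4 − 3)/8 = 0.125.
Midpoints: 3.0625, 3.1875, 3.3125, 3.4375, 3.5625, 3.6875, 3.8125, 3.9375.
h(3.0625) ≈ 2.0156, h(3.1875) ≈ 2.0463, h(3.3125) ≈ 2.0767, h(3.4375) ≈ 2.1065, h(3.5625) ≈ 2.1360, h(3.6875) ≈ 2.1651, h(3.8125) ≈ 2.1937, h(3.9375) ≈ 2.2220.
Sum = Δt · [h(3.0625) + h(3.1875) + h(3.3125) + ...].
Sum ≈ 2.1202.

2.1202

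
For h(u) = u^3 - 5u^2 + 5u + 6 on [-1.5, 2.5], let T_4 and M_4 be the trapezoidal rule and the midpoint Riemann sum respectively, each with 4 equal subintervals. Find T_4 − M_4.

T_4 = 8.5.
M_4 = 12.
T_4 − M_4 = -3.5.

-3.5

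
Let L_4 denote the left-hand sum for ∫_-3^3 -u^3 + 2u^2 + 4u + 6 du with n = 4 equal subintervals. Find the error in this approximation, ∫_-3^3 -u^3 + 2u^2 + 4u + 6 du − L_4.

-27

Exact integral: ∫_-3^3 f(u) du = 72.
L_4 = 99.
Error = 72 − 99 = -27.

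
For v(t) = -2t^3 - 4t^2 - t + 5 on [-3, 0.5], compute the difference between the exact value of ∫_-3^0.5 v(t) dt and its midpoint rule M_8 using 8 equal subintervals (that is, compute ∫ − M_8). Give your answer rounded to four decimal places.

Exact integral: ∫_-3^0.5 v(t) dt ≈ 26.177083.
M_8 ≈ 25.981689.
Error ≈ 26.177083 − 25.981689 ≈ 0.1954.

0.1954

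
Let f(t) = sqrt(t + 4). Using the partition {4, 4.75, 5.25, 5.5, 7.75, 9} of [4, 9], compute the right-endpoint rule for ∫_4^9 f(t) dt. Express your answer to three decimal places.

16.729

Subinterval widths: 0.75, 0.5, 0.25, 2.25, 1.25.
Right endpoints: 4.75, 5.25, 5.5, 7.75, 9.
f(4.75) ≈ 2.958, f(5.25) ≈ 3.041, f(5.5) ≈ 3.082, f(7.75) ≈ 3.428, f(9) ≈ 3.606.
Sum = Σ Δt_i · f(t_i).
Sum ≈ 16.729.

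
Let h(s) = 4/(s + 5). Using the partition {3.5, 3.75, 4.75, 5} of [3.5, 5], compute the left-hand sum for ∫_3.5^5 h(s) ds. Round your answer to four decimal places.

Subinterval widths: 0.25, 1, 0.25.
Left endpoints: 3.5, 3.75, 4.75.
h(3.5) = 8/17, h(3.75) = 16/35, h(4.75) = 16/39.
Sum = Σ Δs_i · h(s_i).
Sum ≈ 0.6774.

0.6774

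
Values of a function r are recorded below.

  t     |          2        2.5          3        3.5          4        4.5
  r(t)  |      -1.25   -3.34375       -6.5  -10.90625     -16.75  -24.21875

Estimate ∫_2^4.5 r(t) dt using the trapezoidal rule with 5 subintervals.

Δt = 0.5.
T_5 = (0.5/2)·[(-1.25) + 2·(-3.34375) + 2·(-6.5) + 2·(-10.90625) + 2·(-16.75) + (-24.21875)] = -25.1171875.

-25.1171875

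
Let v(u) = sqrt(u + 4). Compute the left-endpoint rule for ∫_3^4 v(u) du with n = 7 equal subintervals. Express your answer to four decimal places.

2.7250

Δu = (4 − 3)/7 = 1/7.
Left endpoints: 3, 22/7, 23/7, 24/7, 25/7, 26/7, 27/7.
v(3) ≈ 2.6458, v(22/7) ≈ 2.6726, v(23/7) ≈ 2.6992, v(24/7) ≈ 2.7255, v(25/7) ≈ 2.7516, v(26/7) ≈ 2.7775, v(27/7) ≈ 2.8031.
Sum = Δu · [v(3) + v(22/7) + v(23/7) + ...].
Sum ≈ 2.7250.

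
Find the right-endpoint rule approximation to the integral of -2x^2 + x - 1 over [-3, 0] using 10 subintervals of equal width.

-22.44

Δx = (0 − (-3))/10 = 0.3.
Right endpoints: -2.7, -2.4, -2.1, -1.8, -1.5, -1.2, -0.9, -0.6, -0.3, 0.
f(-2.7) = -18.28, f(-2.4) = -14.92, f(-2.1) = -11.92, f(-1.8) = -9.28, f(-1.5) = -7, f(-1.2) = -5.08, f(-0.9) = -3.52, f(-0.6) = -2.32, f(-0.3) = -1.48, f(0) = -1.
Sum = Δx · [f(-2.7) + f(-2.4) + f(-2.1) + ...].
Sum = -22.44.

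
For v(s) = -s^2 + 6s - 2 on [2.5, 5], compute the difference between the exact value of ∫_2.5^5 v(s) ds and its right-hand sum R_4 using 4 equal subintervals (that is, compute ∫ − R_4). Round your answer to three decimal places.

1.335

Exact integral: ∫_2.5^5 v(s) ds ≈ 14.79167.
R_4 = 13.45703125.
Error ≈ 14.79167 − 13.45703125 ≈ 1.335.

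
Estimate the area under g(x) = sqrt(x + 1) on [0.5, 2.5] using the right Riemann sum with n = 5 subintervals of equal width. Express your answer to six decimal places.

3.267863

Δx = (2.5 − 0.5)/5 = 0.4.
Right endpoints: 0.9, 1.3, 1.7, 2.1, 2.5.
g(0.9) ≈ 1.378405, g(1.3) ≈ 1.516575, g(1.7) ≈ 1.643168, g(2.1) ≈ 1.760682, g(2.5) ≈ 1.870829.
Sum = Δx · [g(0.9) + g(1.3) + g(1.7) + g(2.1) + g(2.5)].
Sum ≈ 3.267863.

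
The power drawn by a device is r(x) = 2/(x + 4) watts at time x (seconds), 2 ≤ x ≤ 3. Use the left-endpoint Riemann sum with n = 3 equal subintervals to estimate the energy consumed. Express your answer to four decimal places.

Δx = (3 − 2)/3 = 1/3.
Left endpoints: 2, 7/3, 8/3.
r(2) = 1/3, r(7/3) = 6/19, r(8/3) = 0.3.
Sum = Δx · [r(2) + r(7/3) + r(8/3)].
Sum ≈ 0.3164.

0.3164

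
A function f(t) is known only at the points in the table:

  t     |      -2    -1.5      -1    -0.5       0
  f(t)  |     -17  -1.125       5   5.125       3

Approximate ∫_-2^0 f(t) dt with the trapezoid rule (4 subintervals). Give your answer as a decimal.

1

Δt = 0.5.
T_4 = (0.5/2)·[(-17) + 2·(-1.125) + 2·5 + 2·5.125 + 3] = 1.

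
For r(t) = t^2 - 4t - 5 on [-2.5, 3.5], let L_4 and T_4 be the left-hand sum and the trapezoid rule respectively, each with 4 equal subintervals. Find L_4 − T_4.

L_4 = -6.75.
T_4 = -20.25.
L_4 − T_4 = 13.5.

13.5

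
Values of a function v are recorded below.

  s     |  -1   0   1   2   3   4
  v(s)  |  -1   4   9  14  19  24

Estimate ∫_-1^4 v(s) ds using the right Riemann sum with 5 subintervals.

70

Δs = 1.
Sum = 1·[4 + 9 + 14 + 19 + 24] = 70.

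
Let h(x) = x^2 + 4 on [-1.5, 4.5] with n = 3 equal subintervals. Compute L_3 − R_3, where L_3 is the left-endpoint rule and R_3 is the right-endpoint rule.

L_3 = 41.5.
R_3 = 77.5.
L_3 − R_3 = -36.

-36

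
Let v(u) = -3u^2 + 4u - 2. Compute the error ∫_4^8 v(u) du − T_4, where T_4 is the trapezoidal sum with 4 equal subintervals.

Exact integral: ∫_4^8 v(u) du = -360.
T_4 = -362.
Error = -360 − (-362) = 2.

2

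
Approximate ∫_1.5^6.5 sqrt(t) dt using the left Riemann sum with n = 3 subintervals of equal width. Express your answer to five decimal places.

Δt = (6.5 − 1.5)/3 = 5/3.
Left endpoints: 1.5, 19/6, 29/6.
f(1.5) ≈ 1.22474, f(19/6) ≈ 1.77951, f(29/6) ≈ 2.19848.
Sum = Δt · [f(1.5) + f(19/6) + f(29/6)].
Sum ≈ 8.67124.

8.67124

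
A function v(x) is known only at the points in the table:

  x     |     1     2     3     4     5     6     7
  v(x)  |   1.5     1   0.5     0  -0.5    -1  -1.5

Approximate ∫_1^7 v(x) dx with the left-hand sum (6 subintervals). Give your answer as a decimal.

1.5

Δx = 1.
Sum = 1·[1.5 + 1 + 0.5 + 0 + (-0.5) + (-1)] = 1.5.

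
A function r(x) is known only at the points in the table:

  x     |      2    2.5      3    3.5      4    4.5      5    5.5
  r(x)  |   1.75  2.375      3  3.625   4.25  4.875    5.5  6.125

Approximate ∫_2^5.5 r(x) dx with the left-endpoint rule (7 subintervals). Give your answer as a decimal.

12.6875

Δx = 0.5.
Sum = 0.5·[1.75 + 2.375 + 3 + 3.625 + 4.25 + 4.875 + 5.5] = 12.6875.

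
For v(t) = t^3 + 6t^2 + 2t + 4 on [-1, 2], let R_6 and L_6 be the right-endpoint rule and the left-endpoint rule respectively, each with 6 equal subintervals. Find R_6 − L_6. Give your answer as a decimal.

16.5

R_6 = 45.9375.
L_6 = 29.4375.
R_6 − L_6 = 16.5.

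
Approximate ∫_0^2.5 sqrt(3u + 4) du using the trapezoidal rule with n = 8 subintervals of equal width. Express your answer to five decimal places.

6.88603

Δu = (2.5 − 0)/8 = 0.3125.
f(0) ≈ 2.00000, f(0.3125) ≈ 2.22205, f(0.625) ≈ 2.42384, f(0.9375) ≈ 2.61008, f(1.25) ≈ 2.78388, f(1.5625) ≈ 2.94746, f(1.875) ≈ 3.10242, f(2.1875) ≈ 3.25000, f(2.5) ≈ 3.39116.
T_8 = (Δu/2)·[f(u_0) + 2f(u_1) + ... + 2f(u_{7}) + f(u_8)].
Sum ≈ 6.88603.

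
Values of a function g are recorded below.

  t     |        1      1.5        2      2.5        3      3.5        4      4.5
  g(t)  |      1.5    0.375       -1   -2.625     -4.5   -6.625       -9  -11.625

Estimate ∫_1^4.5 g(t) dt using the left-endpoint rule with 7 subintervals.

Δt = 0.5.
Sum = 0.5·[1.5 + 0.375 + (-1) + (-2.625) + (-4.5) + (-6.625) + (-9)] = -10.9375.

-10.9375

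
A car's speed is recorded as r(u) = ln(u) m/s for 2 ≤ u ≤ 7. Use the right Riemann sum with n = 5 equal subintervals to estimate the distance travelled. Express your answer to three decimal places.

Δu = (7 − 2)/5 = 1.
Right endpoints: 3, 4, 5, 6, 7.
r(3) ≈ 1.099, r(4) ≈ 1.386, r(5) ≈ 1.609, r(6) ≈ 1.792, r(7) ≈ 1.946.
Sum = Δu · [r(3) + r(4) + r(5) + r(6) + r(7)].
Sum ≈ 7.832.

7.832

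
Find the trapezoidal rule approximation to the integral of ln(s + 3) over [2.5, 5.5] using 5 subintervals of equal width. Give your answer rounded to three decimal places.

5.813

Δs = (5.5 − 2.5)/5 = 0.6.
f(2.5) ≈ 1.705, f(3.1) ≈ 1.808, f(3.7) ≈ 1.902, f(4.3) ≈ 1.988, f(4.9) ≈ 2.067, f(5.5) ≈ 2.140.
T_5 = (Δs/2)·[f(s_0) + 2f(s_1) + ... + 2f(s_{4}) + f(s_5)].
Sum ≈ 5.813.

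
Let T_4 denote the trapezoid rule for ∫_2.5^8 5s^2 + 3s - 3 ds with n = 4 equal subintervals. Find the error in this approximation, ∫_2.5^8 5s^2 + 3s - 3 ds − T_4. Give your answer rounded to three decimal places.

-8.665

Exact integral: ∫_2.5^8 f(s) ds ≈ 897.41667.
T_4 = 906.08203125.
Error ≈ 897.41667 − 906.08203125 ≈ -8.665.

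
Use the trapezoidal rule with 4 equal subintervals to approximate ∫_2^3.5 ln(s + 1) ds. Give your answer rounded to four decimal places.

Δs = (3.5 − 2)/4 = 0.375.
f(2) ≈ 1.0986, f(2.375) ≈ 1.2164, f(2.75) ≈ 1.3218, f(3.125) ≈ 1.4171, f(3.5) ≈ 1.5041.
T_4 = (Δs/2)·[f(s_0) + 2f(s_1) + 2f(s_2) + 2f(s_3) + f(s_4)].
Sum ≈ 1.9712.

1.9712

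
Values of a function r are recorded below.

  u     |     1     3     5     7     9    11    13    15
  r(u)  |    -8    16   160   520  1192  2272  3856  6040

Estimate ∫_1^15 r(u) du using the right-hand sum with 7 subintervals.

28112

Δu = 2.
Sum = 2·[16 + 160 + 520 + 1192 + 2272 + 3856 + 6040] = 28112.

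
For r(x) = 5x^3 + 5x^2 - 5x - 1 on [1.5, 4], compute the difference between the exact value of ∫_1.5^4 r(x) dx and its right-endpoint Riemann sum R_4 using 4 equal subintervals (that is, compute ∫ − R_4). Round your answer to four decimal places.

-119.8324

Exact integral: ∫_1.5^4 r(x) dx ≈ 377.838542.
R_4 ≈ 497.670898.
Error ≈ 377.838542 − 497.670898 ≈ -119.8324.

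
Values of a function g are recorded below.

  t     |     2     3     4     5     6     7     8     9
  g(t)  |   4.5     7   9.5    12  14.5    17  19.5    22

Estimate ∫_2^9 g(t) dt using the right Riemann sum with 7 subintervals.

101.5

Δt = 1.
Sum = 1·[7 + 9.5 + 12 + 14.5 + 17 + 19.5 + 22] = 101.5.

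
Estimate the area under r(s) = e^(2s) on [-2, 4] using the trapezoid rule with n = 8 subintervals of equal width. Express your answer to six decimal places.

1759.984603

Δs = (4 − (-2))/8 = 0.75.
r(-2) ≈ 0.018316, r(-1.25) ≈ 0.082085, r(-0.5) ≈ 0.367879, r(0.25) ≈ 1.648721, r(1) ≈ 7.389056, r(1.75) ≈ 33.115452, r(2.5) ≈ 148.413159, r(3.25) ≈ 665.141633, r(4) ≈ 2980.957987.
T_8 = (Δs/2)·[r(s_0) + 2r(s_1) + ... + 2r(s_{7}) + r(s_8)].
Sum ≈ 1759.984603.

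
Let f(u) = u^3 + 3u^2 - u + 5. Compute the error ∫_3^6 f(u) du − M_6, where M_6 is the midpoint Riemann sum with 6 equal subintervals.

Exact integral: ∫_3^6 f(u) du = 494.25.
M_6 = 493.21875.
Error = 494.25 − 493.21875 = 1.03125.

1.03125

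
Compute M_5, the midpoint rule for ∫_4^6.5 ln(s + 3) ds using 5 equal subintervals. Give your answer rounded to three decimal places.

5.266

Δs = (6.5 − 4)/5 = 0.5.
Midpoints: 4.25, 4.75, 5.25, 5.75, 6.25.
f(4.25) ≈ 1.981, f(4.75) ≈ 2.048, f(5.25) ≈ 2.110, f(5.75) ≈ 2.169, f(6.25) ≈ 2.225.
Sum = Δs · [f(4.25) + f(4.75) + f(5.25) + f(5.75) + f(6.25)].
Sum ≈ 5.266.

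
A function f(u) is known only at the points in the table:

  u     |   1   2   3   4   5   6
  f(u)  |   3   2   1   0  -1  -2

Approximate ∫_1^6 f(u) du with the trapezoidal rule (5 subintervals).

Δu = 1.
T_5 = (1/2)·[3 + 2·2 + 2·1 + 2·0 + 2·(-1) + (-2)] = 2.5.

2.5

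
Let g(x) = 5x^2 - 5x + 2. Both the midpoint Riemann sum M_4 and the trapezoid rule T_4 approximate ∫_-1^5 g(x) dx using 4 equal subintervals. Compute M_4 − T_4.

-16.875

M_4 = 156.375.
T_4 = 173.25.
M_4 − T_4 = -16.875.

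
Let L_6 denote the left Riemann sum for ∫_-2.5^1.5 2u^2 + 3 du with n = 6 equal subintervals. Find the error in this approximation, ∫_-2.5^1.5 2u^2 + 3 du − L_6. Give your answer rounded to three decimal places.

-3.259

Exact integral: ∫_-2.5^1.5 f(u) du ≈ 24.66667.
L_6 ≈ 27.92593.
Error ≈ 24.66667 − 27.92593 ≈ -3.259.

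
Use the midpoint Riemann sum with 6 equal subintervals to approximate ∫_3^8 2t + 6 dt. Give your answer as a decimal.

85

Δt = (8 − 3)/6 = 5/6.
Midpoints: 41/12, 4.25, 61/12, 71/12, 6.75, 91/12.
f(41/12) = 77/6, f(4.25) = 14.5, f(61/12) = 97/6, f(71/12) = 107/6, f(6.75) = 19.5, f(91/12) = 127/6.
Sum = Δt · [f(41/12) + f(4.25) + f(61/12) + ...].
Sum = 85.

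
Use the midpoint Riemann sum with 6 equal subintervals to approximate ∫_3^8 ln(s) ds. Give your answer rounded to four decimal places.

Δs = (8 − 3)/6 = 5/6.
Midpoints: 41/12, 4.25, 61/12, 71/12, 6.75, 91/12.
f(41/12) ≈ 1.2287, f(4.25) ≈ 1.4469, f(61/12) ≈ 1.6260, f(71/12) ≈ 1.7778, f(6.75) ≈ 1.9095, f(91/12) ≈ 2.0260.
Sum = Δs · [f(41/12) + f(4.25) + f(61/12) + ...].
Sum ≈ 8.3457.

8.3457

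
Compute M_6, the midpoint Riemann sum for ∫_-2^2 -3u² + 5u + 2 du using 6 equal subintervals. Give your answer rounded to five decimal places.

Δu = (2 − (-2))/6 = 2/3.
Midpoints: -5/3, -1, -1/3, 1/3, 1, 5/3.
f(-5/3) = -44/3, f(-1) = -6, f(-1/3) = 0, f(1/3) = 10/3, f(1) = 4, f(5/3) = 2.
Sum = Δu · [f(-5/3) + f(-1) + f(-1/3) + ...].
Sum ≈ -7.55556.

-7.55556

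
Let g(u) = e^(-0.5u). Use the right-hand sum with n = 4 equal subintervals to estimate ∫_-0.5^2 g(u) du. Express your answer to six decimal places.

1.560883

Δu = (2 − (-0.5))/4 = 0.625.
Right endpoints: 0.125, 0.75, 1.375, 2.
g(0.125) ≈ 0.939413, g(0.75) ≈ 0.687289, g(1.375) ≈ 0.502832, g(2) ≈ 0.367879.
Sum = Δu · [g(0.125) + g(0.75) + g(1.375) + g(2)].
Sum ≈ 1.560883.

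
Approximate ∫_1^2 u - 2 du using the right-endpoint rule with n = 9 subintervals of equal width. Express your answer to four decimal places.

Δu = (2 − 1)/9 = 1/9.
Right endpoints: 10/9, 11/9, 4/3, 13/9, 14/9, 5/3, 16/9, 17/9, 2.
f(10/9) = -8/9, f(11/9) = -7/9, f(4/3) = -2/3, f(13/9) = -5/9, f(14/9) = -4/9, f(5/3) = -1/3, f(16/9) = -2/9, f(17/9) = -1/9, f(2) = 0.
Sum = Δu · [f(10/9) + f(11/9) + f(4/3) + ...].
Sum ≈ -0.4444.

-0.4444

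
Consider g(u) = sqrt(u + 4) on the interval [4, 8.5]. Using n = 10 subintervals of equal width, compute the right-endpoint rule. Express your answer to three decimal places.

Δu = (8.5 − 4)/10 = 0.45.
Right endpoints: 4.45, 4.9, 5.35, 5.8, 6.25, 6.7, 7.15, 7.6, 8.05, 8.5.
g(4.45) ≈ 2.907, g(4.9) ≈ 2.983, g(5.35) ≈ 3.058, g(5.8) ≈ 3.130, g(6.25) ≈ 3.202, g(6.7) ≈ 3.271, g(7.15) ≈ 3.339, g(7.6) ≈ 3.406, g(8.05) ≈ 3.471, g(8.5) ≈ 3.536.
Sum = Δu · [g(4.45) + g(4.9) + g(5.35) + ...].
Sum ≈ 14.536.

14.536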